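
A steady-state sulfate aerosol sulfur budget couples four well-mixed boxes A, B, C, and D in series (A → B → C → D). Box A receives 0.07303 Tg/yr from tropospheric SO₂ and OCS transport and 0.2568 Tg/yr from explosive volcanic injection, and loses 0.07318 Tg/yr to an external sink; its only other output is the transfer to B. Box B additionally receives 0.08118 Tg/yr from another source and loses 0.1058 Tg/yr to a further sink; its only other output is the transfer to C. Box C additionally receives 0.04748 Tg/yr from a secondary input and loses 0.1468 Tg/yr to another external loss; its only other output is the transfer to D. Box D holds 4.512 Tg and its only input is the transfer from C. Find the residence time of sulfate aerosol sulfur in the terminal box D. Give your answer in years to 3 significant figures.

Box A: F(A→B) = (0.07303 + 0.2568) − 0.07318 = 0.25665 Tg/yr.
Box B: F(B→C) = (0.25665 + 0.08118) − 0.1058 = 0.23203 Tg/yr.
Box C: F(C→D) = (0.23203 + 0.04748) − 0.1468 = 0.13271 Tg/yr.
Box D throughput = its input = 0.13271 Tg/yr; τ = 4.512 / 0.13271 = 34.00 yr.

34.0 yr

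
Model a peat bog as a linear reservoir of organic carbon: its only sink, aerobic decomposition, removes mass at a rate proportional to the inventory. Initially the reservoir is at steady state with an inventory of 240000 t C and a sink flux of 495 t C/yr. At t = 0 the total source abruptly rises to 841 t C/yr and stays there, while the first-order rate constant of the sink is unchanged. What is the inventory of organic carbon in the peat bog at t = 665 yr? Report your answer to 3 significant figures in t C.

Residence time τ = M₀/F₀ = 484.8 yr. The eventual steady state is M_∞ = M₀·(F₁/F₀) = 240000 × 841/495 = 407760 t C.
The anomaly ΔM(t) = M(t) − M_∞ decays as ΔM₀·e^(−t/τ) with ΔM₀ = 240000 − 407760 = −167800 t C.
At t = 665 yr, e^(−t/τ) = e^(−1.372) = 0.2537, so ΔM = −42560 t C and M = 407760 − 42560 = 365200 t C.

365000 t C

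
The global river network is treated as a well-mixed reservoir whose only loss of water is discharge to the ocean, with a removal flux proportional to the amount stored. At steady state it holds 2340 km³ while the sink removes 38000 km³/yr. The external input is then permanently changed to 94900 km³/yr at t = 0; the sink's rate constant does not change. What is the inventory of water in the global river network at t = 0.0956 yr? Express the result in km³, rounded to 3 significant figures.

5100 km³

Residence time τ = M₀/F₀ = 0.06158 yr. The eventual steady state is M_∞ = M₀·(F₁/F₀) = 2340 × 94900/38000 = 5843.8 km³.
The anomaly ΔM(t) = M(t) − M_∞ decays as ΔM₀·e^(−t/τ) with ΔM₀ = 2340 − 5843.8 = −3504 km³.
At t = 0.0956 yr, e^(−t/τ) = e^(−1.552) = 0.2117, so ΔM = −741.8 km³ and M = 5843.8 − 741.8 = 5102.0 km³.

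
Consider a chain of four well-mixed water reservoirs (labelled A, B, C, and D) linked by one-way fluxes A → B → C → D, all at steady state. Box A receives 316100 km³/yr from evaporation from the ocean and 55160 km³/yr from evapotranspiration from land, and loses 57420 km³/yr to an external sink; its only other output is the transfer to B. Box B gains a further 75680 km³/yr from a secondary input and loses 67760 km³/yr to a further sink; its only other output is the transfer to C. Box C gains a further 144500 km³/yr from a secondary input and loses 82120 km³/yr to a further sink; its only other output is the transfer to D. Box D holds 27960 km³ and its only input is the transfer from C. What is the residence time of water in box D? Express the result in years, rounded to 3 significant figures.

0.0728 yr

Box A: F(A→B) = (316100 + 55160) − 57420 = 313840 km³/yr.
Box B: F(B→C) = (313840 + 75680) − 67760 = 321760 km³/yr.
Box C: F(C→D) = (321760 + 144500) − 82120 = 384140 km³/yr.
Box D throughput = its input = 384140 km³/yr; τ = 27960 / 384140 = 0.07279 yr.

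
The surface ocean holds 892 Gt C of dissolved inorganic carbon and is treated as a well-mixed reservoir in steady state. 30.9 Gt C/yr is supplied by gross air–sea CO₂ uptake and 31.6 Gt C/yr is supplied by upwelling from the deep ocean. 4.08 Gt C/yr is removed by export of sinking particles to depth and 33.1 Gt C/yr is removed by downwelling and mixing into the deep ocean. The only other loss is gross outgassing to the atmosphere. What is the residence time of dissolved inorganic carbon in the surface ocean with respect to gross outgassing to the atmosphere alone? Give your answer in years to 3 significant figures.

35.2 yr

At steady state ΣF_in = ΣF_out.
ΣF_in = 30.9 + 31.6 = 62.500 Gt C/yr.
Gross outgassing to the atmosphere flux = ΣF_in − (4.08 + 33.1) = 62.500 − 37.18 = 25.32 Gt C/yr.
τ = M / F = 892 / 25.32 = 35.23 yr.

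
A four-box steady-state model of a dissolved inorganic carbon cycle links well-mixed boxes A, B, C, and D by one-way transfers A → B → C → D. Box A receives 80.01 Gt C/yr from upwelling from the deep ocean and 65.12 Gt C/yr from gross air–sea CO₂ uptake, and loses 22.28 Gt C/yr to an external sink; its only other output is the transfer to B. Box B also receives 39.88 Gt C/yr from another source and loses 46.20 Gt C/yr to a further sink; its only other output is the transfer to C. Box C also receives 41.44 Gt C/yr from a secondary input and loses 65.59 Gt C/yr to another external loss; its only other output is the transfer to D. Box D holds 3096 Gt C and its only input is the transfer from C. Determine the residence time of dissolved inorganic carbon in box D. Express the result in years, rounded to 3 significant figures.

Box A: F(A→B) = (80.01 + 65.12) − 22.28 = 122.85 Gt C/yr.
Box B: F(B→C) = (122.85 + 39.88) − 46.20 = 116.53 Gt C/yr.
Box C: F(C→D) = (116.53 + 41.44) − 65.59 = 92.380 Gt C/yr.
Box D throughput = its input = 92.380 Gt C/yr; τ = 3096 / 92.380 = 33.51 yr.

33.5 yr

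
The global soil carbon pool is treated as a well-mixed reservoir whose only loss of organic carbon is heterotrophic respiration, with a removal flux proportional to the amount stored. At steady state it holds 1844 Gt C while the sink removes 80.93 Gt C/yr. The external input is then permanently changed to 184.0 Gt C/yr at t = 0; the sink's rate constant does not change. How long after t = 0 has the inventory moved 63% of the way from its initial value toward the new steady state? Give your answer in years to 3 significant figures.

22.7 yr

τ = M₀/F₀ = 1844/80.93 = 22.79 yr.
The remaining gap fraction is e^(−t/τ); 63% covered ⇒ e^(−t/τ) = 0.370.
t = −τ ln(0.370) = 22.79 × 0.9943 = 22.65 yr.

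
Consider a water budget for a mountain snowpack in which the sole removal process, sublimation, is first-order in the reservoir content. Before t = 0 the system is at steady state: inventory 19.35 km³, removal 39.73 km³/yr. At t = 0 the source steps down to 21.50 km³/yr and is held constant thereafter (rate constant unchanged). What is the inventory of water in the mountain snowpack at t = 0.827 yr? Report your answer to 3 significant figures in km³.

The sink rate constant is k = F₀/M₀ = 39.73/19.35 = 2.053 yr⁻¹.
Solving dM/dt = F₁ − kM with M(0) = M₀ gives M(t) = F₁/k + (M₀ − F₁/k)·e^(−kt).
F₁/k = 21.50/2.053 = 10.471 km³; kt = 2.053 × 0.827 = 1.698, e^(−kt) = 0.1830.
M(0.827) = 10.471 + (19.35 − 10.471) × 0.1830 = 10.471 + 1.625 = 12.097 km³.

12.1 km³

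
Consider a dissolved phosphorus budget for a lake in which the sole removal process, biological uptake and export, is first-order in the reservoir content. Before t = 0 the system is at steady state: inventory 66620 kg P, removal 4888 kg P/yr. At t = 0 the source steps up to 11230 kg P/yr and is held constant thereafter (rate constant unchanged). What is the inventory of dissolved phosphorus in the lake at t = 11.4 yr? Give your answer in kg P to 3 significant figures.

116000 kg P

τ = M₀/F₀ = 66620/4888 = 13.63 yr; rate constant k = 1/τ.
New steady state M_∞ = F₁/k = F₁·τ = 11230 × 13.63 = 153060 kg P.
M(t) = M_∞ + (M₀ − M_∞)·e^(−t/τ); t/τ = 11.4/13.63 = 0.8364, so e^(−t/τ) = 0.4333.
M(t) = 153060 − 86440 × 0.4333 = 115610 kg P.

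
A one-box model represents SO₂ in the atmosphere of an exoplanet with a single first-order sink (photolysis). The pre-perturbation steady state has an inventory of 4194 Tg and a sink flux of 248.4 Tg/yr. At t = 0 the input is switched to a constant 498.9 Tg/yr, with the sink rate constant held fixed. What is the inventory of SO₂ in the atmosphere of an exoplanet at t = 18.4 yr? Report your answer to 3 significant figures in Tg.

7000 Tg

The sink rate constant is k = F₀/M₀ = 248.4/4194 = 0.05923 yr⁻¹.
Solving dM/dt = F₁ − kM with M(0) = M₀ gives M(t) = F₁/k + (M₀ − F₁/k)·e^(−kt).
F₁/k = 498.9/0.05923 = 8423.5 Tg; kt = 0.05923 × 18.4 = 1.090, e^(−kt) = 0.3363.
M(18.4) = 8423.5 + (4194 − 8423.5) × 0.3363 = 8423.5 − 1422 = 7001.1 Tg.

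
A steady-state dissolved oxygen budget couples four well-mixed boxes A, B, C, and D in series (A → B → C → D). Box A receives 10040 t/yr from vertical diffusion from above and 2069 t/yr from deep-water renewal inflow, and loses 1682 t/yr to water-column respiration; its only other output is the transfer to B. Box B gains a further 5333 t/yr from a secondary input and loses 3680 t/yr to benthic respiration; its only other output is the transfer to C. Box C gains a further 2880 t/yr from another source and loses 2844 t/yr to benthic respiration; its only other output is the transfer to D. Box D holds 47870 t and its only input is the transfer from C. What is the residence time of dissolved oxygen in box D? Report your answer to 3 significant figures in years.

Box A: F(A→B) = (10040 + 2069) − 1682 = 10427 t/yr.
Box B: F(B→C) = (10427 + 5333) − 3680 = 12080 t/yr.
Box C: F(C→D) = (12080 + 2880) − 2844 = 12116 t/yr.
Box D throughput = its input = 12116 t/yr; τ = 47870 / 12116 = 3.951 yr.

3.95 yr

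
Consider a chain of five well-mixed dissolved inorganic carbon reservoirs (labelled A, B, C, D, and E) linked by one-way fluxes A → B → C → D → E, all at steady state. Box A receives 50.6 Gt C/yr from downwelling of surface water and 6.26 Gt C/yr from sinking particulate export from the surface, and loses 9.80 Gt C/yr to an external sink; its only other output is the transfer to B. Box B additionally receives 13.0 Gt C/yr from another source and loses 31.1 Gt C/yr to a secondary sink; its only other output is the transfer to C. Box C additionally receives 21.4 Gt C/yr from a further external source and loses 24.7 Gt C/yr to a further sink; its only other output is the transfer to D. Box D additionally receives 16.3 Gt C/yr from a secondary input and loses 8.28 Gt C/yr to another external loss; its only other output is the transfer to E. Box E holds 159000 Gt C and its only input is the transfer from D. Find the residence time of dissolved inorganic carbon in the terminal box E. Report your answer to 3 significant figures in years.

4720 yr

Box A: F(A→B) = (50.6 + 6.26) − 9.80 = 47.060 Gt C/yr.
Box B: F(B→C) = (47.060 + 13.0) − 31.1 = 28.960 Gt C/yr.
Box C: F(C→D) = (28.960 + 21.4) − 24.7 = 25.660 Gt C/yr.
Box D: F(D→E) = (25.660 + 16.3) − 8.28 = 33.680 Gt C/yr.
Box E throughput = its input = 33.680 Gt C/yr; τ = 159000 / 33.680 = 4721 yr.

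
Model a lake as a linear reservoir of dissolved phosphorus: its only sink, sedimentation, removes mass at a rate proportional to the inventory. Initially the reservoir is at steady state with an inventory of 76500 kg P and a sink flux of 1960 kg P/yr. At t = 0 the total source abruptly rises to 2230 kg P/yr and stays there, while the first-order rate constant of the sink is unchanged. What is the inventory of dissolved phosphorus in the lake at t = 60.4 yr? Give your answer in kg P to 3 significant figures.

84800 kg P

The sink rate constant is k = F₀/M₀ = 1960/76500 = 0.02562 yr⁻¹.
Solving dM/dt = F₁ − kM with M(0) = M₀ gives M(t) = F₁/k + (M₀ − F₁/k)·e^(−kt).
F₁/k = 2230/0.02562 = 87038 kg P; kt = 0.02562 × 60.4 = 1.548, e^(−kt) = 0.2128.
M(60.4) = 87038 + (76500 − 87038) × 0.2128 = 87038 − 2242 = 84796 kg P.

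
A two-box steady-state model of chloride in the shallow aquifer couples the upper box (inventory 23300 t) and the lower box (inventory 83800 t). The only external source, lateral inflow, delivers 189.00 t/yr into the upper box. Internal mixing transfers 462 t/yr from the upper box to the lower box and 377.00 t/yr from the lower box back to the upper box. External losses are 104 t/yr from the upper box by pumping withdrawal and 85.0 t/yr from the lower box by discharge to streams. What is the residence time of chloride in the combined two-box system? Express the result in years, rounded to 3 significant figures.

567 yr

For the system as a whole, the A↔B exchange is internal and contributes nothing to the throughput; only the external sinks remove mass.
M_total = 23300 + 83800 = 107100 t.
ΣF_external_out = 104 + 85.0 = 189.00 t/yr.
τ = M_total / ΣF_ext = 107100 / 189.00 = 566.7 yr.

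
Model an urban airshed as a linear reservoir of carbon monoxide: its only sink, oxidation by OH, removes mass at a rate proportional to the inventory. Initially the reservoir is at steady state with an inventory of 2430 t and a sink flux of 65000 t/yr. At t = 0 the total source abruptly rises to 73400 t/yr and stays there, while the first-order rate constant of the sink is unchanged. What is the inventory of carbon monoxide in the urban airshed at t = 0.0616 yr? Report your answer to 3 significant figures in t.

2680 t

τ = M₀/F₀ = 2430/65000 = 0.03738 yr; rate constant k = 1/τ.
New steady state M_∞ = F₁/k = F₁·τ = 73400 × 0.03738 = 2744.0 t.
M(t) = M_∞ + (M₀ − M_∞)·e^(−t/τ); t/τ = 0.0616/0.03738 = 1.648, so e^(−t/τ) = 0.1925.
M(t) = 2744.0 − 314.0 × 0.1925 = 2683.6 t.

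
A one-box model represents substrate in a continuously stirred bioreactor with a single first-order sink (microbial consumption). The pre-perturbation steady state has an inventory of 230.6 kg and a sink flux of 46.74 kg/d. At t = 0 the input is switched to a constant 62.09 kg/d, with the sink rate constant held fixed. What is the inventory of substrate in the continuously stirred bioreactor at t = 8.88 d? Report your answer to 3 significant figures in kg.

The sink rate constant is k = F₀/M₀ = 46.74/230.6 = 0.2027 d⁻¹.
Solving dM/dt = F₁ − kM with M(0) = M₀ gives M(t) = F₁/k + (M₀ − F₁/k)·e^(−kt).
F₁/k = 62.09/0.2027 = 306.33 kg; kt = 0.2027 × 8.88 = 1.800, e^(−kt) = 0.1653.
M(8.88) = 306.33 + (230.6 − 306.33) × 0.1653 = 306.33 − 12.52 = 293.81 kg.

294 kg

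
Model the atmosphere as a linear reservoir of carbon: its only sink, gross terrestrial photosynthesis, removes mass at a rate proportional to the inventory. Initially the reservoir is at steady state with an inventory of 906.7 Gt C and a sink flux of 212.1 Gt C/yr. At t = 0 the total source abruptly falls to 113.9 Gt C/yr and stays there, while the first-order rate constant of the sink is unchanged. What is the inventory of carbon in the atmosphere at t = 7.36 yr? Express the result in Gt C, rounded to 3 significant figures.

562 Gt C

The sink rate constant is k = F₀/M₀ = 212.1/906.7 = 0.2339 yr⁻¹.
Solving dM/dt = F₁ − kM with M(0) = M₀ gives M(t) = F₁/k + (M₀ − F₁/k)·e^(−kt).
F₁/k = 113.9/0.2339 = 486.91 Gt C; kt = 0.2339 × 7.36 = 1.722, e^(−kt) = 0.1788.
M(7.36) = 486.91 + (906.7 − 486.91) × 0.1788 = 486.91 + 75.04 = 561.95 Gt C.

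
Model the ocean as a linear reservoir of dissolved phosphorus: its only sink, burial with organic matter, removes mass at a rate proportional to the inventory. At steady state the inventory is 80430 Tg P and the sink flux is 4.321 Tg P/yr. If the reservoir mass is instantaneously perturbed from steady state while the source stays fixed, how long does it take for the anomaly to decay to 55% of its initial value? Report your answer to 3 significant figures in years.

For a linear reservoir the anomaly decays as exp(−t/τ) with τ = M/F = 80430/4.321 = 18610 yr.
exp(−t/τ) = 0.55 ⇒ t = −τ ln(0.55) = 18610 × 0.5978 = 11130 yr.

11100 yr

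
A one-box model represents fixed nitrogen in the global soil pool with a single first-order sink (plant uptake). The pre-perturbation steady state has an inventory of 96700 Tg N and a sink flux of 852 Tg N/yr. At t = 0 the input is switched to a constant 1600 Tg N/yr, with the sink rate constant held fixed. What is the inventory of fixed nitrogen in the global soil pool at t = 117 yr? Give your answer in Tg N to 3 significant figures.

τ = M₀/F₀ = 96700/852 = 113.5 yr; rate constant k = 1/τ.
New steady state M_∞ = F₁/k = F₁·τ = 1600 × 113.5 = 181600 Tg N.
M(t) = M_∞ + (M₀ − M_∞)·e^(−t/τ); t/τ = 117/113.5 = 1.031, so e^(−t/τ) = 0.3567.
M(t) = 181600 − 84900 × 0.3567 = 151310 Tg N.

151000 Tg N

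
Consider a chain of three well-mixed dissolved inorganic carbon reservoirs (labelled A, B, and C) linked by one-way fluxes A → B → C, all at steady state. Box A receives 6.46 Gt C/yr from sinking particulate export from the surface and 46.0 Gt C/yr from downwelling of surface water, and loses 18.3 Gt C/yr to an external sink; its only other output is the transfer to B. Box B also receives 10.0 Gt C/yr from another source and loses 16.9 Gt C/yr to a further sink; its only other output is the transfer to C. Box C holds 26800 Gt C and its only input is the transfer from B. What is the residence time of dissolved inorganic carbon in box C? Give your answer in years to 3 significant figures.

Box A: F(A→B) = (6.46 + 46.0) − 18.3 = 34.160 Gt C/yr.
Box B: F(B→C) = (34.160 + 10.0) − 16.9 = 27.260 Gt C/yr.
Box C throughput = its input = 27.260 Gt C/yr; τ = 26800 / 27.260 = 983.1 yr.

983 yr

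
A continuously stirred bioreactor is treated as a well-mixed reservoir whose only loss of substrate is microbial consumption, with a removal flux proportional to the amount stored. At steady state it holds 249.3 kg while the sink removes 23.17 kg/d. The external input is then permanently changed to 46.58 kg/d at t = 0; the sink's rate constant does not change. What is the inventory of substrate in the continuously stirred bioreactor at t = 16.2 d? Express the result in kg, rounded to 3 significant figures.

The sink rate constant is k = F₀/M₀ = 23.17/249.3 = 0.09294 d⁻¹.
Solving dM/dt = F₁ − kM with M(0) = M₀ gives M(t) = F₁/k + (M₀ − F₁/k)·e^(−kt).
F₁/k = 46.58/0.09294 = 501.18 kg; kt = 0.09294 × 16.2 = 1.506, e^(−kt) = 0.2219.
M(16.2) = 501.18 + (249.3 − 501.18) × 0.2219 = 501.18 − 55.89 = 445.30 kg.

445 kg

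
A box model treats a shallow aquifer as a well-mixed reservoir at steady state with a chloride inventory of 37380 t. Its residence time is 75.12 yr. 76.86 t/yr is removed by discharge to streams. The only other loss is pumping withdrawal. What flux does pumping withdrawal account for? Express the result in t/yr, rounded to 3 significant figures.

Total removal F = M/τ = 37380 / 75.12 = 497.6 t/yr.
Pumping withdrawal = F − (76.86) = 497.6 − 76.86 = 420.7 t/yr.

421 t/yr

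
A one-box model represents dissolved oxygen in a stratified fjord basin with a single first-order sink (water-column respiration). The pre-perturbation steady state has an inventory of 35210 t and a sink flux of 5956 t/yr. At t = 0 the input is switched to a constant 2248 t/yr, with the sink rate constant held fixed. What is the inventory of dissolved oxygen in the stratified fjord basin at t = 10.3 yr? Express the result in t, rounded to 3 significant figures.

The sink rate constant is k = F₀/M₀ = 5956/35210 = 0.1692 yr⁻¹.
Solving dM/dt = F₁ − kM with M(0) = M₀ gives M(t) = F₁/k + (M₀ − F₁/k)·e^(−kt).
F₁/k = 2248/0.1692 = 13289 t; kt = 0.1692 × 10.3 = 1.742, e^(−kt) = 0.1751.
M(10.3) = 13289 + (35210 − 13289) × 0.1751 = 13289 + 3839 = 17128 t.

17100 t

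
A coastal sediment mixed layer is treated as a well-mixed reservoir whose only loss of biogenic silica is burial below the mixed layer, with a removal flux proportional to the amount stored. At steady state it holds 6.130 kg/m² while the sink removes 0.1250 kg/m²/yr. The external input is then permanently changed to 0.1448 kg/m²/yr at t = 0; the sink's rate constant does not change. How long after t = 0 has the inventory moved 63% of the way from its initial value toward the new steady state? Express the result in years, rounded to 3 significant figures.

48.8 yr

τ = M₀/F₀ = 6.130/0.1250 = 49.04 yr.
The remaining gap fraction is e^(−t/τ); 63% covered ⇒ e^(−t/τ) = 0.370.
t = −τ ln(0.370) = 49.04 × 0.9943 = 48.76 yr.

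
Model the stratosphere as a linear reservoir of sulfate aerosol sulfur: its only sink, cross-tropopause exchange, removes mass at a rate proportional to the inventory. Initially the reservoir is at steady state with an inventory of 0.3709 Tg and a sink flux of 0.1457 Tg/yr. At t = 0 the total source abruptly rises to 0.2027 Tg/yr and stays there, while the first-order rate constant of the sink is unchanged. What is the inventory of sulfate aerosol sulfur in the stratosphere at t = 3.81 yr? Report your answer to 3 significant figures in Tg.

The sink rate constant is k = F₀/M₀ = 0.1457/0.3709 = 0.3928 yr⁻¹.
Solving dM/dt = F₁ − kM with M(0) = M₀ gives M(t) = F₁/k + (M₀ − F₁/k)·e^(−kt).
F₁/k = 0.2027/0.3928 = 0.51600 Tg; kt = 0.3928 × 3.81 = 1.497, e^(−kt) = 0.2239.
M(3.81) = 0.51600 + (0.3709 − 0.51600) × 0.2239 = 0.51600 − 0.03248 = 0.48352 Tg.

0.484 Tg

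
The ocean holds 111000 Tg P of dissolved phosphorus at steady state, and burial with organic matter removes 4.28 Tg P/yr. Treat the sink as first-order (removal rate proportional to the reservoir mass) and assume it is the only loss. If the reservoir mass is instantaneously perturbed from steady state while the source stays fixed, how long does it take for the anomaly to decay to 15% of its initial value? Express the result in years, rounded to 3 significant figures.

49200 yr

For a linear reservoir the anomaly decays as exp(−t/τ) with τ = M/F = 111000/4.28 = 25930 yr.
exp(−t/τ) = 0.15 ⇒ t = −τ ln(0.15) = 25930 × 1.897 = 49200 yr.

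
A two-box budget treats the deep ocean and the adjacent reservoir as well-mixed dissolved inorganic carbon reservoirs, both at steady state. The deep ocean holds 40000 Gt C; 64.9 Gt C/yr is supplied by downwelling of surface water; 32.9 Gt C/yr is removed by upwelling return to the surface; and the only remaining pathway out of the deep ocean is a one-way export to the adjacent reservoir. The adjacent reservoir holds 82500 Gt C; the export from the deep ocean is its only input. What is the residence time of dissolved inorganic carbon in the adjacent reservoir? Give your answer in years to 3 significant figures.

2580 yr

Balance the deep ocean: ΣF_in = 64.900 Gt C/yr.
Export to the adjacent reservoir = ΣF_in − (32.9) = 32.000 Gt C/yr.
At steady state the output of the adjacent reservoir equals its input, 32.000 Gt C/yr.
τ = M / F = 82500 / 32.000 = 2578 yr.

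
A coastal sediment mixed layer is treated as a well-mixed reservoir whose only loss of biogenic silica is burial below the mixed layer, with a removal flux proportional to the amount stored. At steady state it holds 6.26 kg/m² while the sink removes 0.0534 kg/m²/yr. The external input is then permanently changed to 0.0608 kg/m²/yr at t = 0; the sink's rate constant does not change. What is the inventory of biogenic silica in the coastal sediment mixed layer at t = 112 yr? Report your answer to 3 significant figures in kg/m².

6.79 kg/m²

τ = M₀/F₀ = 6.26/0.0534 = 117.2 yr; rate constant k = 1/τ.
New steady state M_∞ = F₁/k = F₁·τ = 0.0608 × 117.2 = 7.1275 kg/m².
M(t) = M_∞ + (M₀ − M_∞)·e^(−t/τ); t/τ = 112/117.2 = 0.9554, so e^(−t/τ) = 0.3847.
M(t) = 7.1275 − 0.8675 × 0.3847 = 6.7938 kg/m².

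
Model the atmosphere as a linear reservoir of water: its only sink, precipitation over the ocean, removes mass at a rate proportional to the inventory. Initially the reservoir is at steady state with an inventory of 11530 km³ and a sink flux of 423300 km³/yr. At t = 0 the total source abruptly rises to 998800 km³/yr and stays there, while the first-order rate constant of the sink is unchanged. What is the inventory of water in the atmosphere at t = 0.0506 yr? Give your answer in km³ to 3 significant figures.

The sink rate constant is k = F₀/M₀ = 423300/11530 = 36.71 yr⁻¹.
Solving dM/dt = F₁ − kM with M(0) = M₀ gives M(t) = F₁/k + (M₀ − F₁/k)·e^(−kt).
F₁/k = 998800/36.71 = 27206 km³; kt = 36.71 × 0.0506 = 1.858, e^(−kt) = 0.1560.
M(0.0506) = 27206 + (11530 − 27206) × 0.1560 = 27206 − 2446 = 24760 km³.

24800 km³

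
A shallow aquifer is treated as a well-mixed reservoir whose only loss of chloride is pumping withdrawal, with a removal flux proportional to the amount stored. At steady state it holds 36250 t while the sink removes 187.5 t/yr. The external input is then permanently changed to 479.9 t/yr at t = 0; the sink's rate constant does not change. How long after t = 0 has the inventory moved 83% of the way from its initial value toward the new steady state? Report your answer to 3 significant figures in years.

343 yr

τ = M₀/F₀ = 36250/187.5 = 193.3 yr.
The remaining gap fraction is e^(−t/τ); 83% covered ⇒ e^(−t/τ) = 0.170.
t = −τ ln(0.170) = 193.3 × 1.772 = 342.6 yr.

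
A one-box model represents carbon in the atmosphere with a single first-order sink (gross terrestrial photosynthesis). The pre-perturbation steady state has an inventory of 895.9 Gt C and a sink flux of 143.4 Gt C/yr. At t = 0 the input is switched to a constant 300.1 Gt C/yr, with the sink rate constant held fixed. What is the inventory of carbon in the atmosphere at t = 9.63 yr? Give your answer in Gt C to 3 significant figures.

τ = M₀/F₀ = 895.9/143.4 = 6.248 yr; rate constant k = 1/τ.
New steady state M_∞ = F₁/k = F₁·τ = 300.1 × 6.248 = 1874.9 Gt C.
M(t) = M_∞ + (M₀ − M_∞)·e^(−t/τ); t/τ = 9.63/6.248 = 1.541, so e^(−t/τ) = 0.2141.
M(t) = 1874.9 − 979.0 × 0.2141 = 1665.3 Gt C.

1670 Gt C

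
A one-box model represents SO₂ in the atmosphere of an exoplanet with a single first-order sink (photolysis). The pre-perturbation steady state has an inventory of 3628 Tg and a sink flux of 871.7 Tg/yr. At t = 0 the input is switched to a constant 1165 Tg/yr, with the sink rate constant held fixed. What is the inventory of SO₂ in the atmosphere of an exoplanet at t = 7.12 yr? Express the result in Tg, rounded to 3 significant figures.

τ = M₀/F₀ = 3628/871.7 = 4.162 yr; rate constant k = 1/τ.
New steady state M_∞ = F₁/k = F₁·τ = 1165 × 4.162 = 4848.7 Tg.
M(t) = M_∞ + (M₀ − M_∞)·e^(−t/τ); t/τ = 7.12/4.162 = 1.711, so e^(−t/τ) = 0.1807.
M(t) = 4848.7 − 1221 × 0.1807 = 4628.1 Tg.

4630 Tg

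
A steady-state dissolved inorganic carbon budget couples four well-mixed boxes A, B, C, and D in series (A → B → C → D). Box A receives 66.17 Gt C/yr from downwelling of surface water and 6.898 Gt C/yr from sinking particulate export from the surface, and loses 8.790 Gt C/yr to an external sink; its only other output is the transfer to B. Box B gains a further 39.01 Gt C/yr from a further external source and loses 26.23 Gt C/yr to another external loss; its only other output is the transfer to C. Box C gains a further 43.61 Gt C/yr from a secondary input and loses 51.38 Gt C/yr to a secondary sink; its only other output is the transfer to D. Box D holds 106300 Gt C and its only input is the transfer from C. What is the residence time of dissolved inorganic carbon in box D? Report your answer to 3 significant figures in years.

Box A: F(A→B) = (66.17 + 6.898) − 8.790 = 64.278 Gt C/yr.
Box B: F(B→C) = (64.278 + 39.01) − 26.23 = 77.058 Gt C/yr.
Box C: F(C→D) = (77.058 + 43.61) − 51.38 = 69.288 Gt C/yr.
Box D throughput = its input = 69.288 Gt C/yr; τ = 106300 / 69.288 = 1534 yr.

1530 yr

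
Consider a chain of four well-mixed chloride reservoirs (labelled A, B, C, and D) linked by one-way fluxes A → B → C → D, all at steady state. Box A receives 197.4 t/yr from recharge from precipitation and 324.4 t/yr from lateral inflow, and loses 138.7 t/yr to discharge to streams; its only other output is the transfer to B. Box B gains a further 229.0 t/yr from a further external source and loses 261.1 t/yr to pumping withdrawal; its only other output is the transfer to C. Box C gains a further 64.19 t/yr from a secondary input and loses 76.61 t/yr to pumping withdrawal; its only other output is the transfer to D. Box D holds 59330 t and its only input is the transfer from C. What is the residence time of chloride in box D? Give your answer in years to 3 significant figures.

Box A: F(A→B) = (197.4 + 324.4) − 138.7 = 383.10 t/yr.
Box B: F(B→C) = (383.10 + 229.0) − 261.1 = 351.00 t/yr.
Box C: F(C→D) = (351.00 + 64.19) − 76.61 = 338.58 t/yr.
Box D throughput = its input = 338.58 t/yr; τ = 59330 / 338.58 = 175.2 yr.

175 yr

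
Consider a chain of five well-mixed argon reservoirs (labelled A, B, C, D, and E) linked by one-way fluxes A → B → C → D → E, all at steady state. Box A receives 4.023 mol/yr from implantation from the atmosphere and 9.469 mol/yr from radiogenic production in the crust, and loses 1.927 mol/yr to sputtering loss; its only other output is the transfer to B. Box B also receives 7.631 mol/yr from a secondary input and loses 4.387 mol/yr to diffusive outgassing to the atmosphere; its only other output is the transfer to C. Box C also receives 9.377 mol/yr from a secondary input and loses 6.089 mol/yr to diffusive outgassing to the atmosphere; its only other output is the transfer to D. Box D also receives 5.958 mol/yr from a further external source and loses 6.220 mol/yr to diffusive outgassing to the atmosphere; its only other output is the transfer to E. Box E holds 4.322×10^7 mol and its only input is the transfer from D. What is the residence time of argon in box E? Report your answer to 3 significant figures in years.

Box A: F(A→B) = (4.023 + 9.469) − 1.927 = 11.565 mol/yr.
Box B: F(B→C) = (11.565 + 7.631) − 4.387 = 14.809 mol/yr.
Box C: F(C→D) = (14.809 + 9.377) − 6.089 = 18.097 mol/yr.
Box D: F(D→E) = (18.097 + 5.958) − 6.220 = 17.835 mol/yr.
Box E throughput = its input = 17.835 mol/yr; τ = 4.322×10^7 / 17.835 = 2.423×10^6 yr.

2.42×10^6 yr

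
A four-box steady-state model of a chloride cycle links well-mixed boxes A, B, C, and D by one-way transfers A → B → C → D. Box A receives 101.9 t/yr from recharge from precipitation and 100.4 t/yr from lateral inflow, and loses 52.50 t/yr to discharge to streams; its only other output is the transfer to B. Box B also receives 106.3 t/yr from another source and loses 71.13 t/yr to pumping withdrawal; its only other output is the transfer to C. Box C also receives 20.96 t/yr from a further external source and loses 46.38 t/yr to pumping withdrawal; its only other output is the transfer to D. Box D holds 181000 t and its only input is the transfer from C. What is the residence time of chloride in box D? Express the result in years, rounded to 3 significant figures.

1130 yr

Box A: F(A→B) = (101.9 + 100.4) − 52.50 = 149.80 t/yr.
Box B: F(B→C) = (149.80 + 106.3) − 71.13 = 184.97 t/yr.
Box C: F(C→D) = (184.97 + 20.96) − 46.38 = 159.55 t/yr.
Box D throughput = its input = 159.55 t/yr; τ = 181000 / 159.55 = 1134 yr.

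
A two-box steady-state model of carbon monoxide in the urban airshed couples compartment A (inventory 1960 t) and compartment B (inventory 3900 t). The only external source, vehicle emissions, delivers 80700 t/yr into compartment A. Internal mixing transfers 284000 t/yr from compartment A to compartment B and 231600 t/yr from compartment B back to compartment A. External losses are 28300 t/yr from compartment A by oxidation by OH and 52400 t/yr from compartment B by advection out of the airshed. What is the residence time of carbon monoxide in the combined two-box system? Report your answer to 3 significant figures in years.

0.0726 yr

Treat the two boxes together as one reservoir: the mixing fluxes between them are internal recycling, so τ = ΣM / Σ(external losses).
M_total = 1960 + 3900 = 5860.0 t.
ΣF_external_out = 28300 + 52400 = 80700 t/yr.
τ = M_total / ΣF_ext = 5860.0 / 80700 = 0.07261 yr.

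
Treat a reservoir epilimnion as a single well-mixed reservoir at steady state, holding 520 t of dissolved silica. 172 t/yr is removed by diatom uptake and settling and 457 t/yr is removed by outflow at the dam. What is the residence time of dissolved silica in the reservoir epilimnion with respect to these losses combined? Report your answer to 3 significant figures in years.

Total removal = 172.0 + 457.0 = 629.00 t/yr.
τ = M / ΣF_out = 520 / 629.00 = 0.8267 yr.

0.827 yr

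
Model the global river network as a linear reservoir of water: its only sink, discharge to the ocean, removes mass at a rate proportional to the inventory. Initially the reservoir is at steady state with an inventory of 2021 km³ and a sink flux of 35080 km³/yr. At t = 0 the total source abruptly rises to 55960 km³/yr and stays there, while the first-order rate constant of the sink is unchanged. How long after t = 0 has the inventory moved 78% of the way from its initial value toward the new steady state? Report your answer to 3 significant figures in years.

0.0872 yr

τ = M₀/F₀ = 2021/35080 = 0.05761 yr.
The remaining gap fraction is e^(−t/τ); 78% covered ⇒ e^(−t/τ) = 0.220.
t = −τ ln(0.220) = 0.05761 × 1.514 = 0.08723 yr.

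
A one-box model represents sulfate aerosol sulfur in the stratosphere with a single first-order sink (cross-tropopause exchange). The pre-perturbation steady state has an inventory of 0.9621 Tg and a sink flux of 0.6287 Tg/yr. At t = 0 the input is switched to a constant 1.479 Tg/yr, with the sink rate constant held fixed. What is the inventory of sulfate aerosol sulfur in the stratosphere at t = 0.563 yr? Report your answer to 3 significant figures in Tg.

1.36 Tg

Residence time τ = M₀/F₀ = 1.530 yr. The eventual steady state is M_∞ = M₀·(F₁/F₀) = 0.9621 × 1.479/0.6287 = 2.2633 Tg.
The anomaly ΔM(t) = M(t) − M_∞ decays as ΔM₀·e^(−t/τ) with ΔM₀ = 0.9621 − 2.2633 = −1.301 Tg.
At t = 0.563 yr, e^(−t/τ) = e^(−0.3679) = 0.6922, so ΔM = −0.9007 Tg and M = 2.2633 − 0.9007 = 1.3626 Tg.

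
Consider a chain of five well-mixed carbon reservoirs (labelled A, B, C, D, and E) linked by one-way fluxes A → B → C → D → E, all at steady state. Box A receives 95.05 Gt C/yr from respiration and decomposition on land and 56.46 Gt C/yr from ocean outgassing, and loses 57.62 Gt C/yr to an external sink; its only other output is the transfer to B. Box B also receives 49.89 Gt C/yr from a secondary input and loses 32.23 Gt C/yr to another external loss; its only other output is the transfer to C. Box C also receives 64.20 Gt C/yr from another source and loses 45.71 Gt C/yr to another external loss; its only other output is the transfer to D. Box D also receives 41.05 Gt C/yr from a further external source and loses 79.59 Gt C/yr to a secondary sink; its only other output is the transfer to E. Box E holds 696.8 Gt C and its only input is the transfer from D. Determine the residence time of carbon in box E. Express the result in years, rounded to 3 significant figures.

Box A: F(A→B) = (95.05 + 56.46) − 57.62 = 93.890 Gt C/yr.
Box B: F(B→C) = (93.890 + 49.89) − 32.23 = 111.55 Gt C/yr.
Box C: F(C→D) = (111.55 + 64.20) − 45.71 = 130.04 Gt C/yr.
Box D: F(D→E) = (130.04 + 41.05) − 79.59 = 91.500 Gt C/yr.
Box E throughput = its input = 91.500 Gt C/yr; τ = 696.8 / 91.500 = 7.615 yr.

7.62 yr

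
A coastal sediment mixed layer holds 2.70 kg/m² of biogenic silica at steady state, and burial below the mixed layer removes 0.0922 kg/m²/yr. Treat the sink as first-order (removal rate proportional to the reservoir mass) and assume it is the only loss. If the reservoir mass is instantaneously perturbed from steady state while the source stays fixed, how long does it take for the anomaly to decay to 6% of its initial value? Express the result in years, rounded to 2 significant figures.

82 yr

For a linear reservoir the anomaly decays as exp(−t/τ) with τ = M/F = 2.70/0.0922 = 29.28 yr.
exp(−t/τ) = 0.06 ⇒ t = −τ ln(0.06) = 29.28 × 2.813 = 82.39 yr.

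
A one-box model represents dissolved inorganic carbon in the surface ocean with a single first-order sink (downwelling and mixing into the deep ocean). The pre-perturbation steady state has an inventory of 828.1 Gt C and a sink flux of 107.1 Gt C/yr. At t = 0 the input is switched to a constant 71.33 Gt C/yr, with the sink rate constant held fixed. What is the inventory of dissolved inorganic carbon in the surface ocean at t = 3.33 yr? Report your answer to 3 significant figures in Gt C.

731 Gt C

Residence time τ = M₀/F₀ = 7.732 yr. The eventual steady state is M_∞ = M₀·(F₁/F₀) = 828.1 × 71.33/107.1 = 551.53 Gt C.
The anomaly ΔM(t) = M(t) − M_∞ decays as ΔM₀·e^(−t/τ) with ΔM₀ = 828.1 − 551.53 = 276.6 Gt C.
At t = 3.33 yr, e^(−t/τ) = e^(−0.4307) = 0.6501, so ΔM = 179.8 Gt C and M = 551.53 + 179.8 = 731.32 Gt C.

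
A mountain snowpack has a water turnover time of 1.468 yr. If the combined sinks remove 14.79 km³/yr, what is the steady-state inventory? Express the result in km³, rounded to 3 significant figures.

21.7 km³

τ = M/F ⇒ M = τ × F = 1.468 × 14.79 = 21.71 km³.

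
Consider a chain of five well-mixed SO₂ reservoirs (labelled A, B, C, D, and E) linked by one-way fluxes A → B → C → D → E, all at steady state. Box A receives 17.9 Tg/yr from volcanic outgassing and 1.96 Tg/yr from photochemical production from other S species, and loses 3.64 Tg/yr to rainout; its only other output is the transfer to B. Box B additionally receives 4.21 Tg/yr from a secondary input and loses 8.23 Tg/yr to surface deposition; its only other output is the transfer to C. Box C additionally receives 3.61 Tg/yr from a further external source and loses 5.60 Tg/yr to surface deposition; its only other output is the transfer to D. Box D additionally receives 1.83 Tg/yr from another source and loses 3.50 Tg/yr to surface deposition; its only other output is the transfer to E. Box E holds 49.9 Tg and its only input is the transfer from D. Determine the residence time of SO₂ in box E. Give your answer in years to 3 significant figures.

Box A: F(A→B) = (17.9 + 1.96) − 3.64 = 16.220 Tg/yr.
Box B: F(B→C) = (16.220 + 4.21) − 8.23 = 12.200 Tg/yr.
Box C: F(C→D) = (12.200 + 3.61) − 5.60 = 10.210 Tg/yr.
Box D: F(D→E) = (10.210 + 1.83) − 3.50 = 8.5400 Tg/yr.
Box E throughput = its input = 8.5400 Tg/yr; τ = 49.9 / 8.5400 = 5.843 yr.

5.84 yr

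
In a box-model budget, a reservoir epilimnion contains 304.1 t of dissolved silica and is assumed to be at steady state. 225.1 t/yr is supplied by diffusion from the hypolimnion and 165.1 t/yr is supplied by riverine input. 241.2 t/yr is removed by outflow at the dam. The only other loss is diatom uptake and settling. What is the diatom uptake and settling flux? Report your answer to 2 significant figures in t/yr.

At steady state ΣF_in = ΣF_out.
ΣF_in = 225.1 + 165.1 = 390.20 t/yr.
Diatom uptake and settling flux = ΣF_in − (241.2) = 390.20 − 241.2 = 149.0 t/yr.

150 t/yr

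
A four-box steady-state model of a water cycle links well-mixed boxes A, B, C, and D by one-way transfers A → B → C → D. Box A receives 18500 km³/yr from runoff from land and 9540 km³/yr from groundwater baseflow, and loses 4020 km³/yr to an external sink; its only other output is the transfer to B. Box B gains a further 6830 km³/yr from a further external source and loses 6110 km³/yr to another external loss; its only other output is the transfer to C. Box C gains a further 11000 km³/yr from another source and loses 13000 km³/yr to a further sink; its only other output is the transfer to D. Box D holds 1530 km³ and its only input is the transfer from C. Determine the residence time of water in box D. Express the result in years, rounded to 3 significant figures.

Box A: F(A→B) = (18500 + 9540) − 4020 = 24020 km³/yr.
Box B: F(B→C) = (24020 + 6830) − 6110 = 24740 km³/yr.
Box C: F(C→D) = (24740 + 11000) − 13000 = 22740 km³/yr.
Box D throughput = its input = 22740 km³/yr; τ = 1530 / 22740 = 0.06728 yr.

0.0673 yr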